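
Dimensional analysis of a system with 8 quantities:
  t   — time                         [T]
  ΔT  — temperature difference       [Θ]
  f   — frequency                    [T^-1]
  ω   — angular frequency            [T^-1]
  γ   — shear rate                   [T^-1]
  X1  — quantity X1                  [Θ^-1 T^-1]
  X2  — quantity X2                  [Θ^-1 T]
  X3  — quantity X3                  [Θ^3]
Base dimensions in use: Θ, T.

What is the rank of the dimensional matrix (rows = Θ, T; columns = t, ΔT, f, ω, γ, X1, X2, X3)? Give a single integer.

Dimensional matrix (Θ×T by t×ΔT×f×ω×γ×X1×X2×X3):
  Θ: [ 0  1  0  0  0 -1 -1  3]
  T: [ 1  0 -1 -1 -1 -1  1  0]
RREF → pivots at {t,ΔT} ⇒ r = 2

2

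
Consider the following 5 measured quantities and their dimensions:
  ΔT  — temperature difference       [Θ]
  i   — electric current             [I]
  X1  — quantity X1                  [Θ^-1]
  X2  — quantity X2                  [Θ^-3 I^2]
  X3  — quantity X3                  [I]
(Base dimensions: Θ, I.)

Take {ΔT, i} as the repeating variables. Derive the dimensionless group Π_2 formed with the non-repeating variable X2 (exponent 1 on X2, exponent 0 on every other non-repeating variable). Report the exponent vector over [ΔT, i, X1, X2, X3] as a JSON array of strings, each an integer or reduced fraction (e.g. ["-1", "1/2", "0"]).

Exponent matrix [Θ,I] × [ΔT,i,X1,X2,X3]:
  Θ: [ 1  0 -1 -3  0]
  I: [ 0  1  0  2  1]
Echelon form has 2 nonzero rows (pivots: ΔT,i)
Repeat: ΔT,i; free: X1,X2,X3
RREF:
  r0: [   1    0   -1   -3    0]
  r1: [   0    1    0    2    1]
Fix exponent of X2 at 1, X1 at 0, X3 at 0; solve each RREF row for its pivot's exponent:
  r0: exp(ΔT) + (-3)·1 = 0 ⇒ exp(ΔT) = 3
  r1: exp(i) + (2)·1 = 0 ⇒ exp(i) = -2
Π_2 = ΔT^3 · i^-2 · X2

["3", "-2", "0", "1", "0"]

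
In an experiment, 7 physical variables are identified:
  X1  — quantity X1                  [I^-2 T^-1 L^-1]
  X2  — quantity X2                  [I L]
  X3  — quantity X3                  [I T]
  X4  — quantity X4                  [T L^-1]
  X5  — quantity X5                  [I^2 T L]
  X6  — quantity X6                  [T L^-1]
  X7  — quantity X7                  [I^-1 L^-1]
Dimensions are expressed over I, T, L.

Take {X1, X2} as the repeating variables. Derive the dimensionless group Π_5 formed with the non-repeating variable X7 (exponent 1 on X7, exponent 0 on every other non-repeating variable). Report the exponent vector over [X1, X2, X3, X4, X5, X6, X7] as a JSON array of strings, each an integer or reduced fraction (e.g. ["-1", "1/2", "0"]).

Exponent matrix [I,T,L] × [X1,X2,X3,X4,X5,X6,X7]:
  I: [-2  1  1  0  2  0 -1]
  T: [-1  0  1  1  1  1  0]
  L: [-1  1  0 -1  1 -1 -1]
Row reduction gives pivot columns X1,X2; rank = 2
Repeat: X1,X2; free: X3,X4,X5,X6,X7
RREF:
  r0: [   1    0   -1   -1   -1   -1    0]
  r1: [   0    1   -1   -2    0   -2   -1]
  r2: [   0    0    0    0    0    0    0]
Fix exponent of X7 at 1, X3 at 0, X4 at 0, X5 at 0, X6 at 0; solve each RREF row for its pivot's exponent:
  r0: exp(X1) + (0)·1 = 0 ⇒ exp(X1) = 0
  r1: exp(X2) + (-1)·1 = 0 ⇒ exp(X2) = 1
Π_5 = X2 · X7

["0", "1", "0", "0", "0", "0", "1"]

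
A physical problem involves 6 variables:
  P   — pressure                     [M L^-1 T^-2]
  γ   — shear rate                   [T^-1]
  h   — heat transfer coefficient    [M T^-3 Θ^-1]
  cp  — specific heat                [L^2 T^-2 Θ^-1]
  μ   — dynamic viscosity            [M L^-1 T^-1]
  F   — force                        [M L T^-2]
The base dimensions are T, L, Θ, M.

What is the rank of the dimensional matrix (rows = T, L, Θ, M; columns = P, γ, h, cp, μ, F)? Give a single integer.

4

Dimensional matrix (T×L×Θ×M by P×γ×h×cp×μ×F):
  T: [-2 -1 -3 -2 -1 -2]
  L: [-1  0  0  2 -1  1]
  Θ: [ 0  0 -1 -1  0  0]
  M: [ 1  0  1  0  1  1]
Echelon form has 4 nonzero rows (pivots: P,γ,h,cp)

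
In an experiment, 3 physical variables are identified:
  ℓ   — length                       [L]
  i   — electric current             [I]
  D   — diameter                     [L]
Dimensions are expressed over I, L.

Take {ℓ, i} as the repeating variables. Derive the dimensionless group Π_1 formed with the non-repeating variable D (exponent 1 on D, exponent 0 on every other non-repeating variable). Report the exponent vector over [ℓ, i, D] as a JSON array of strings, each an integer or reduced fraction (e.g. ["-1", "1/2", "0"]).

["-1", "0", "1"]

Write exponents as rows I,L / cols ℓ,i,D:
  I: [ 0  1  0]
  L: [ 1  0  1]
Row reduction gives pivot columns ℓ,i; rank = 2
Pivot set = {ℓ,i}, free = {D}
RREF:
  r0: [   1    0    1]
  r1: [   0    1    0]
Fix exponent of D at 1; solve each RREF row for its pivot's exponent:
  r0: exp(ℓ) + (1)·1 = 0 ⇒ exp(ℓ) = -1
  r1: exp(i) + (0)·1 = 0 ⇒ exp(i) = 0
Π_1 = ℓ^-1 · D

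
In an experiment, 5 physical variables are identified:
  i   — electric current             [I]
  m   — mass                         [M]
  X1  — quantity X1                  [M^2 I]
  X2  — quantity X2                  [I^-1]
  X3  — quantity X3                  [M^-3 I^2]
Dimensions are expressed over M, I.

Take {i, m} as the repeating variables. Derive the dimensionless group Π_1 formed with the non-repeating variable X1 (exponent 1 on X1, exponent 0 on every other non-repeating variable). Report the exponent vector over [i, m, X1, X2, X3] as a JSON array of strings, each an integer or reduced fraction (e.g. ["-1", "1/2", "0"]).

["-1", "-2", "1", "0", "0"]

Write exponents as rows M,I / cols i,m,X1,X2,X3:
  M: [ 0  1  2  0 -3]
  I: [ 1  0  1 -1  2]
Row reduction gives pivot columns i,m; rank = 2
Pivot set = {i,m}, free = {X1,X2,X3}
RREF:
  r0: [   1    0    1   -1    2]
  r1: [   0    1    2    0   -3]
Fix exponent of X1 at 1, X2 at 0, X3 at 0; solve each RREF row for its pivot's exponent:
  r0: exp(i) + (1)·1 = 0 ⇒ exp(i) = -1
  r1: exp(m) + (2)·1 = 0 ⇒ exp(m) = -2
Π_1 = i^-1 · m^-2 · X1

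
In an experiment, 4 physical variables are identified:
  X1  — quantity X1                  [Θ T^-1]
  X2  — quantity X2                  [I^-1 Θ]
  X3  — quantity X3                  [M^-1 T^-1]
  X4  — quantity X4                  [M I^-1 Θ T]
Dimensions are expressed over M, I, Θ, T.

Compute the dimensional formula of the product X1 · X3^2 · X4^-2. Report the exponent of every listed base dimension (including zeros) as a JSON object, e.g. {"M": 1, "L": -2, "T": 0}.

Dimensional matrix (M×I×Θ×T by X1×X2×X3×X4):
  M: [ 0  0 -1  1]
  I: [ 0 -1  0 -1]
  Θ: [ 1  1  0  1]
  T: [-1  0 -1  1]
  [M]: (1)·0+(2)·-1+(-2)·1 = -4
  [I]: (1)·0+(2)·0+(-2)·-1 = 2
  [Θ]: (1)·1+(2)·0+(-2)·1 = -1
  [T]: (1)·-1+(2)·-1+(-2)·1 = -5
⇒ M^-4 I^2 Θ^-1 T^-5

{"M": -4, "I": 2, "Θ": -1, "T": -5}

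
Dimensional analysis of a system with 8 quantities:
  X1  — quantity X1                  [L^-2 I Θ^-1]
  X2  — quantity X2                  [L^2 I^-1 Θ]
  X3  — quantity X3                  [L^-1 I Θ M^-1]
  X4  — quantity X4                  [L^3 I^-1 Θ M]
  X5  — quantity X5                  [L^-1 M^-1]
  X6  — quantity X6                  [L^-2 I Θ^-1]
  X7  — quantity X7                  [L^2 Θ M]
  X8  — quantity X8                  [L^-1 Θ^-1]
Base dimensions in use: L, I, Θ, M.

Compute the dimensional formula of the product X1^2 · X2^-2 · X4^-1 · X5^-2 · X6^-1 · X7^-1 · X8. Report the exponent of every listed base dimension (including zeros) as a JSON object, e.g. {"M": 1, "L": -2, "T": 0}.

Write exponents as rows L,I,Θ,M / cols X1,X2,X3,X4,X5,X6,X7,X8:
  L: [-2  2 -1  3 -1 -2  2 -1]
  I: [ 1 -1  1 -1  0  1  0  0]
  Θ: [-1  1  1  1  0 -1  1 -1]
  M: [ 0  0 -1  1 -1  0  1  0]
  [L]: (2)·-2+(-2)·2+(-1)·3+(-2)·-1+(-1)·-2+(-1)·2+(1)·-1 = -10
  [I]: (2)·1+(-2)·-1+(-1)·-1+(-2)·0+(-1)·1+(-1)·0+(1)·0 = 4
  [Θ]: (2)·-1+(-2)·1+(-1)·1+(-2)·0+(-1)·-1+(-1)·1+(1)·-1 = -6
  [M]: (2)·0+(-2)·0+(-1)·1+(-2)·-1+(-1)·0+(-1)·1+(1)·0 = 0
⇒ L^-10 I^4 Θ^-6

{"L": -10, "I": 4, "Θ": -6, "M": 0}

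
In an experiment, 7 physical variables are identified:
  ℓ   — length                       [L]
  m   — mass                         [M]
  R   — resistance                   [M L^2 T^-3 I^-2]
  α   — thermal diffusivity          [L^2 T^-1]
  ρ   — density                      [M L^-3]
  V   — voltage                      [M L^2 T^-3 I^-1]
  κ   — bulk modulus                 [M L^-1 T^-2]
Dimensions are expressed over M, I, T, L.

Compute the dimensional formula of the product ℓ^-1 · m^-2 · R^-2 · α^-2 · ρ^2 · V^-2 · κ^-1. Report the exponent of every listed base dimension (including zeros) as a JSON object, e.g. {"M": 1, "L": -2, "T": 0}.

{"M": -5, "I": 6, "T": 16, "L": -18}

Write exponents as rows M,I,T,L / cols ℓ,m,R,α,ρ,V,κ:
  M: [ 0  1  1  0  1  1  1]
  I: [ 0  0 -2  0  0 -1  0]
  T: [ 0  0 -3 -1  0 -3 -2]
  L: [ 1  0  2  2 -3  2 -1]
  [M]: (-1)·0+(-2)·1+(-2)·1+(-2)·0+(2)·1+(-2)·1+(-1)·1 = -5
  [I]: (-1)·0+(-2)·0+(-2)·-2+(-2)·0+(2)·0+(-2)·-1+(-1)·0 = 6
  [T]: (-1)·0+(-2)·0+(-2)·-3+(-2)·-1+(2)·0+(-2)·-3+(-1)·-2 = 16
  [L]: (-1)·1+(-2)·0+(-2)·2+(-2)·2+(2)·-3+(-2)·2+(-1)·-1 = -18
⇒ M^-5 I^6 T^16 L^-18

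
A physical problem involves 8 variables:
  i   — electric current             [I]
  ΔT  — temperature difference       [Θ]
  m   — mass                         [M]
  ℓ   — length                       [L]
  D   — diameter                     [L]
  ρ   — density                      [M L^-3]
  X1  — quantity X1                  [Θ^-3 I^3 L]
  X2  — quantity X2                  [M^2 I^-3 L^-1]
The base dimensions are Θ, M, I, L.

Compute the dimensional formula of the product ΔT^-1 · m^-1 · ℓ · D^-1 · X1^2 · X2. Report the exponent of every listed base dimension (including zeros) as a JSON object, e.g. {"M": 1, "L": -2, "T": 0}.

{"Θ": -7, "M": 1, "I": 3, "L": 1}

Exponent matrix [Θ,M,I,L] × [i,ΔT,m,ℓ,D,ρ,X1,X2]:
  Θ: [ 0  1  0  0  0  0 -3  0]
  M: [ 0  0  1  0  0  1  0  2]
  I: [ 1  0  0  0  0  0  3 -3]
  L: [ 0  0  0  1  1 -3  1 -1]
  [Θ]: (-1)·1+(-1)·0+(1)·0+(-1)·0+(2)·-3+(1)·0 = -7
  [M]: (-1)·0+(-1)·1+(1)·0+(-1)·0+(2)·0+(1)·2 = 1
  [I]: (-1)·0+(-1)·0+(1)·0+(-1)·0+(2)·3+(1)·-3 = 3
  [L]: (-1)·0+(-1)·0+(1)·1+(-1)·1+(2)·1+(1)·-1 = 1
⇒ Θ^-7 M I^3 L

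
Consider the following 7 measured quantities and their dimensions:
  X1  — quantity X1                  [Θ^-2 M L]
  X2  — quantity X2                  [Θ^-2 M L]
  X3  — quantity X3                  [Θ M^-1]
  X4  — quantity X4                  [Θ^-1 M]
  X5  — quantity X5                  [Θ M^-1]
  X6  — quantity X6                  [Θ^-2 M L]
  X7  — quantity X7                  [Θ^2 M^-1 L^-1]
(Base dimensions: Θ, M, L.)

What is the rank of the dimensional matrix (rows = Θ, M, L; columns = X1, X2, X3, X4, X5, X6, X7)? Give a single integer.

Exponent matrix [Θ,M,L] × [X1,X2,X3,X4,X5,X6,X7]:
  Θ: [-2 -2  1 -1  1 -2  2]
  M: [ 1  1 -1  1 -1  1 -1]
  L: [ 1  1  0  0  0  1 -1]
Echelon form has 2 nonzero rows (pivots: X1,X3)

2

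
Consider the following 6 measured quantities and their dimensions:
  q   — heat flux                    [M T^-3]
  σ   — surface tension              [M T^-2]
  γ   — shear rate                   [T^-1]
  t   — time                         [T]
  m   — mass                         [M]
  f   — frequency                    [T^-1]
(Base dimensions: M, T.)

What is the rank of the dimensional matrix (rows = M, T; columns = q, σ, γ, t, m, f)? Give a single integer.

Exponent matrix [M,T] × [q,σ,γ,t,m,f]:
  M: [ 1  1  0  0  1  0]
  T: [-3 -2 -1  1  0 -1]
Echelon form has 2 nonzero rows (pivots: q,σ)

2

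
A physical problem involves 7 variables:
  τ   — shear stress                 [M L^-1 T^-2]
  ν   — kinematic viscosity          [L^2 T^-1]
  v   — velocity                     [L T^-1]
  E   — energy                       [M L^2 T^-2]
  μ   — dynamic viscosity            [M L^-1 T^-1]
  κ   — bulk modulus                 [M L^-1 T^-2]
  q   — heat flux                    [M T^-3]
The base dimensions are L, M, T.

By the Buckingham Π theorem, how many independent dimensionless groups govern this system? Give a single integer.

4

Write exponents as rows L,M,T / cols τ,ν,v,E,μ,κ,q:
  L: [-1  2  1  2 -1 -1  0]
  M: [ 1  0  0  1  1  1  1]
  T: [-2 -1 -1 -2 -1 -2 -3]
Row reduction gives pivot columns τ,ν,v; rank = 3
Π count = n − r = 7 − 3 = 4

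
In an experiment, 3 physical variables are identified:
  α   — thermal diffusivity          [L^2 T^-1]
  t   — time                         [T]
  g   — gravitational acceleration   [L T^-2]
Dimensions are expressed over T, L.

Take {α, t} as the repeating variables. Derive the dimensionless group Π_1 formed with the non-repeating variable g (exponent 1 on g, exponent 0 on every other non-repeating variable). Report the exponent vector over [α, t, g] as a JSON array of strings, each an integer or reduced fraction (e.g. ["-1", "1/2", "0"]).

Write exponents as rows T,L / cols α,t,g:
  T: [-1  1 -2]
  L: [ 2  0  1]
Row reduction gives pivot columns α,t; rank = 2
Repeat: α,t; free: g
RREF:
  r0: [   1    0  1/2]
  r1: [   0    1 -3/2]
Fix exponent of g at 1; solve each RREF row for its pivot's exponent:
  r0: exp(α) + (1/2)·1 = 0 ⇒ exp(α) = -1/2
  r1: exp(t) + (-3/2)·1 = 0 ⇒ exp(t) = 3/2
Π_1 = α^(-1/2) · t^(3/2) · g

["-1/2", "3/2", "1"]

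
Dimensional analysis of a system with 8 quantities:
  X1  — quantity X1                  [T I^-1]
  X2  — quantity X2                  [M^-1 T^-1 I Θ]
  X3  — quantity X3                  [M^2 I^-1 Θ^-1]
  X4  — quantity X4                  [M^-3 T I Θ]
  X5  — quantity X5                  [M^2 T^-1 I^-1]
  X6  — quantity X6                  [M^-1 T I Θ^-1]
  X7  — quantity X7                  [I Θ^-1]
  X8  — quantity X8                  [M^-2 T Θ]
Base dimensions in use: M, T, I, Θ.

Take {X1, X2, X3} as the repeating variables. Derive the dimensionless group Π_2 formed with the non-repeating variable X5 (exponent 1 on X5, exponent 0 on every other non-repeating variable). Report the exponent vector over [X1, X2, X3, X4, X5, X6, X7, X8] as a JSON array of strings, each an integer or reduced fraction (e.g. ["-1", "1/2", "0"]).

Exponent matrix [M,T,I,Θ] × [X1,X2,X3,X4,X5,X6,X7,X8]:
  M: [ 0 -1  2 -3  2 -1  0 -2]
  T: [ 1 -1  0  1 -1  1  0  1]
  I: [-1  1 -1  1 -1  1  1  0]
  Θ: [ 0  1 -1  1  0 -1 -1  1]
Row reduction gives pivot columns X1,X2,X3; rank = 3
Repeat: X1,X2,X3; free: X4,X5,X6,X7,X8
RREF:
  r0: [   1    0    0    0    1   -2   -2    1]
  r1: [   0    1    0   -1    2   -3   -2    0]
  r2: [   0    0    1   -2    2   -2   -1   -1]
  r3: [   0    0    0    0    0    0    0    0]
Fix exponent of X5 at 1, X4 at 0, X6 at 0, X7 at 0, X8 at 0; solve each RREF row for its pivot's exponent:
  r0: exp(X1) + (1)·1 = 0 ⇒ exp(X1) = -1
  r1: exp(X2) + (2)·1 = 0 ⇒ exp(X2) = -2
  r2: exp(X3) + (2)·1 = 0 ⇒ exp(X3) = -2
Π_2 = X1^-1 · X2^-2 · X3^-2 · X5

["-1", "-2", "-2", "0", "1", "0", "0", "0"]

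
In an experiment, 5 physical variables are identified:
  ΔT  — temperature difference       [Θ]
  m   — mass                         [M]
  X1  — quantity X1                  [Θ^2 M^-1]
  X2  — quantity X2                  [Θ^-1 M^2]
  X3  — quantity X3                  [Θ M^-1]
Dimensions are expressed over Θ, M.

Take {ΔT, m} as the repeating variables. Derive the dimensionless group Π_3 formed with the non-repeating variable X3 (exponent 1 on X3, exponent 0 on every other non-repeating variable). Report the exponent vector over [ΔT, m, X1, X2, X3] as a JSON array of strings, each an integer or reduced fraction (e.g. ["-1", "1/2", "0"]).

["-1", "1", "0", "0", "1"]

Write exponents as rows Θ,M / cols ΔT,m,X1,X2,X3:
  Θ: [ 1  0  2 -1  1]
  M: [ 0  1 -1  2 -1]
Row reduction gives pivot columns ΔT,m; rank = 2
Pivot set = {ΔT,m}, free = {X1,X2,X3}
RREF:
  r0: [   1    0    2   -1    1]
  r1: [   0    1   -1    2   -1]
Fix exponent of X3 at 1, X1 at 0, X2 at 0; solve each RREF row for its pivot's exponent:
  r0: exp(ΔT) + (1)·1 = 0 ⇒ exp(ΔT) = -1
  r1: exp(m) + (-1)·1 = 0 ⇒ exp(m) = 1
Π_3 = ΔT^-1 · m · X3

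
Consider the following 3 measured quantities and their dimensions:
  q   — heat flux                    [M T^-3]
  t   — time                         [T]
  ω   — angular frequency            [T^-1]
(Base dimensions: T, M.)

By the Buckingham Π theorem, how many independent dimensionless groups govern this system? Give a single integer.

Dimensional matrix (T×M by q×t×ω):
  T: [-3  1 -1]
  M: [ 1  0  0]
Row reduction gives pivot columns q,t; rank = 2
3 vars − rank 2 = 1 Π group

1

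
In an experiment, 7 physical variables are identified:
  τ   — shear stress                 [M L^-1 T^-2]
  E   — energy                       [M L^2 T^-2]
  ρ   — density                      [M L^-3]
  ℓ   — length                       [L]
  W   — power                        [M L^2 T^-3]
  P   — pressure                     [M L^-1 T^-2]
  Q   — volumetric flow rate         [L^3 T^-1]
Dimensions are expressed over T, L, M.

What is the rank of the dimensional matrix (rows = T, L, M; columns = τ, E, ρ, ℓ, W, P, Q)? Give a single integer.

Dimensional matrix (T×L×M by τ×E×ρ×ℓ×W×P×Q):
  T: [-2 -2  0  0 -3 -2 -1]
  L: [-1  2 -3  1  2 -1  3]
  M: [ 1  1  1  0  1  1  0]
Row reduction gives pivot columns τ,E,ρ; rank = 3

3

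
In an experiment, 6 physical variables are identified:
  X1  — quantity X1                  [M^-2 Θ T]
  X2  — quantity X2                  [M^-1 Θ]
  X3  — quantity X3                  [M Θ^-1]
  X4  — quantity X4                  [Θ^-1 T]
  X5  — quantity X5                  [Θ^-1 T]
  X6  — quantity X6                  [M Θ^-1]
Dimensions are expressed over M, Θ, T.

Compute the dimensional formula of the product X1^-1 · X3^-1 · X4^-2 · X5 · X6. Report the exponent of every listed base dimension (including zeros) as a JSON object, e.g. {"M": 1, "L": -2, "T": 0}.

Exponent matrix [M,Θ,T] × [X1,X2,X3,X4,X5,X6]:
  M: [-2 -1  1  0  0  1]
  Θ: [ 1  1 -1 -1 -1 -1]
  T: [ 1  0  0  1  1  0]
  [M]: (-1)·-2+(-1)·1+(-2)·0+(1)·0+(1)·1 = 2
  [Θ]: (-1)·1+(-1)·-1+(-2)·-1+(1)·-1+(1)·-1 = 0
  [T]: (-1)·1+(-1)·0+(-2)·1+(1)·1+(1)·0 = -2
⇒ M^2 T^-2

{"M": 2, "Θ": 0, "T": -2}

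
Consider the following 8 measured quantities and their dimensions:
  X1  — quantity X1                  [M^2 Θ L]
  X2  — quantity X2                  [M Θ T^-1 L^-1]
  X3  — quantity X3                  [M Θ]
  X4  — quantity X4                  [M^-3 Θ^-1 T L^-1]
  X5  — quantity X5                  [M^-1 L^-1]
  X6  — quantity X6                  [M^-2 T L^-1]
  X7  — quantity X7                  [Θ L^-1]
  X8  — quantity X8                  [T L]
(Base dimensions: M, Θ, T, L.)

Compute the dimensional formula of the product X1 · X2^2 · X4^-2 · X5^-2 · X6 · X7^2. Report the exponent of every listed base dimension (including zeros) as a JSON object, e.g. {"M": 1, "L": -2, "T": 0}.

Exponent matrix [M,Θ,T,L] × [X1,X2,X3,X4,X5,X6,X7,X8]:
  M: [ 2  1  1 -3 -1 -2  0  0]
  Θ: [ 1  1  1 -1  0  0  1  0]
  T: [ 0 -1  0  1  0  1  0  1]
  L: [ 1 -1  0 -1 -1 -1 -1  1]
  [M]: (1)·2+(2)·1+(-2)·-3+(-2)·-1+(1)·-2+(2)·0 = 10
  [Θ]: (1)·1+(2)·1+(-2)·-1+(-2)·0+(1)·0+(2)·1 = 7
  [T]: (1)·0+(2)·-1+(-2)·1+(-2)·0+(1)·1+(2)·0 = -3
  [L]: (1)·1+(2)·-1+(-2)·-1+(-2)·-1+(1)·-1+(2)·-1 = 0
⇒ M^10 Θ^7 T^-3

{"M": 10, "Θ": 7, "T": -3, "L": 0}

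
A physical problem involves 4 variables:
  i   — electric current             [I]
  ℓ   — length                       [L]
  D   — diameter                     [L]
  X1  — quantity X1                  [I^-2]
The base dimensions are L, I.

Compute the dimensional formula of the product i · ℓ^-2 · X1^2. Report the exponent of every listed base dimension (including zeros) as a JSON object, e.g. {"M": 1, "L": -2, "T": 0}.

{"L": -2, "I": -3}

Dimensional matrix (L×I by i×ℓ×D×X1):
  L: [ 0  1  1  0]
  I: [ 1  0  0 -2]
  [L]: (1)·0+(-2)·1+(2)·0 = -2
  [I]: (1)·1+(-2)·0+(2)·-2 = -3
⇒ L^-2 I^-3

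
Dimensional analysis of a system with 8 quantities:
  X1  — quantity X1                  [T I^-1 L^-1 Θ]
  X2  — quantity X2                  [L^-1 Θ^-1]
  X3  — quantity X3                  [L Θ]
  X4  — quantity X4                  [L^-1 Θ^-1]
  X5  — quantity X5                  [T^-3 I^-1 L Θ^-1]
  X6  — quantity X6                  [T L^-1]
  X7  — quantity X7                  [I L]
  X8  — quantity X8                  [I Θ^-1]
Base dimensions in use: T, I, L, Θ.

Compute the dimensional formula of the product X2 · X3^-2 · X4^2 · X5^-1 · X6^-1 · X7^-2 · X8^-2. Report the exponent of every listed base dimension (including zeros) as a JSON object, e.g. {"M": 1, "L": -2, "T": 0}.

{"T": 2, "I": -3, "L": -7, "Θ": -2}

Exponent matrix [T,I,L,Θ] × [X1,X2,X3,X4,X5,X6,X7,X8]:
  T: [ 1  0  0  0 -3  1  0  0]
  I: [-1  0  0  0 -1  0  1  1]
  L: [-1 -1  1 -1  1 -1  1  0]
  Θ: [ 1 -1  1 -1 -1  0  0 -1]
  [T]: (1)·0+(-2)·0+(2)·0+(-1)·-3+(-1)·1+(-2)·0+(-2)·0 = 2
  [I]: (1)·0+(-2)·0+(2)·0+(-1)·-1+(-1)·0+(-2)·1+(-2)·1 = -3
  [L]: (1)·-1+(-2)·1+(2)·-1+(-1)·1+(-1)·-1+(-2)·1+(-2)·0 = -7
  [Θ]: (1)·-1+(-2)·1+(2)·-1+(-1)·-1+(-1)·0+(-2)·0+(-2)·-1 = -2
⇒ T^2 I^-3 L^-7 Θ^-2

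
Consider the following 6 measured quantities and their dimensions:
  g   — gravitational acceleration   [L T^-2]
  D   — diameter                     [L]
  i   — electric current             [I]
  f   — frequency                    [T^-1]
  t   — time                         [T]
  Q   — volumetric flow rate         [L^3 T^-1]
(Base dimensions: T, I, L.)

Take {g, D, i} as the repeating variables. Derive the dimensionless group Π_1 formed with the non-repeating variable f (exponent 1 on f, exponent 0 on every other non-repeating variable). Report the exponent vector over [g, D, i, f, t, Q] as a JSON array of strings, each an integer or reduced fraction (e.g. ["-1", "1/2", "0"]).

["-1/2", "1/2", "0", "1", "0", "0"]

Exponent matrix [T,I,L] × [g,D,i,f,t,Q]:
  T: [-2  0  0 -1  1 -1]
  I: [ 0  0  1  0  0  0]
  L: [ 1  1  0  0  0  3]
RREF → pivots at {g,D,i} ⇒ r = 3
Pivot set = {g,D,i}, free = {f,t,Q}
RREF:
  r0: [   1    0    0  1/2 -1/2  1/2]
  r1: [   0    1    0 -1/2  1/2  5/2]
  r2: [   0    0    1    0    0    0]
Fix exponent of f at 1, t at 0, Q at 0; solve each RREF row for its pivot's exponent:
  r0: exp(g) + (1/2)·1 = 0 ⇒ exp(g) = -1/2
  r1: exp(D) + (-1/2)·1 = 0 ⇒ exp(D) = 1/2
  r2: exp(i) + (0)·1 = 0 ⇒ exp(i) = 0
Π_1 = g^(-1/2) · D^(1/2) · f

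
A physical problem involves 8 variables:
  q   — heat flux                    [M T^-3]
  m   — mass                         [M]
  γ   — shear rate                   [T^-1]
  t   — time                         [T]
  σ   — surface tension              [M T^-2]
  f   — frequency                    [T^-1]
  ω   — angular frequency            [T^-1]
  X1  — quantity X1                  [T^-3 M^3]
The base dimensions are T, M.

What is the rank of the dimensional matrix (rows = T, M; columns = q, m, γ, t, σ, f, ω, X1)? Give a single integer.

Dimensional matrix (T×M by q×m×γ×t×σ×f×ω×X1):
  T: [-3  0 -1  1 -2 -1 -1 -3]
  M: [ 1  1  0  0  1  0  0  3]
Row reduction gives pivot columns q,m; rank = 2

2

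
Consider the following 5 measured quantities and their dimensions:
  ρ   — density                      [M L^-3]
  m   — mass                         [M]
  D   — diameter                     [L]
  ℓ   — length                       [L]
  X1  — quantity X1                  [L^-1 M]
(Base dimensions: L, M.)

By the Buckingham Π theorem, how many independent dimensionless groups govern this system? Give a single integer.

Write exponents as rows L,M / cols ρ,m,D,ℓ,X1:
  L: [-3  0  1  1 -1]
  M: [ 1  1  0  0  1]
RREF → pivots at {ρ,m} ⇒ r = 2
5 vars − rank 2 = 3 Π groups

3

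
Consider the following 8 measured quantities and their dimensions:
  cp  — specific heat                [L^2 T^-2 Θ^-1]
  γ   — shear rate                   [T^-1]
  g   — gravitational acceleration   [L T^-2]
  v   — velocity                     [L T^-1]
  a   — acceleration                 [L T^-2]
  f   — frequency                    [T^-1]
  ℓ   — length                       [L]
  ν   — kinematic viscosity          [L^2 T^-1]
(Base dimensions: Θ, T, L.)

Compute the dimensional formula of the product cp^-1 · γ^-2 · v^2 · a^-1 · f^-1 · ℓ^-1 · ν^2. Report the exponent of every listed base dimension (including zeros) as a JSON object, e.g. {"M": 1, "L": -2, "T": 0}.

{"Θ": 1, "T": 3, "L": 2}

Write exponents as rows Θ,T,L / cols cp,γ,g,v,a,f,ℓ,ν:
  Θ: [-1  0  0  0  0  0  0  0]
  T: [-2 -1 -2 -1 -2 -1  0 -1]
  L: [ 2  0  1  1  1  0  1  2]
  [Θ]: (-1)·-1+(-2)·0+(2)·0+(-1)·0+(-1)·0+(-1)·0+(2)·0 = 1
  [T]: (-1)·-2+(-2)·-1+(2)·-1+(-1)·-2+(-1)·-1+(-1)·0+(2)·-1 = 3
  [L]: (-1)·2+(-2)·0+(2)·1+(-1)·1+(-1)·0+(-1)·1+(2)·2 = 2
⇒ Θ T^3 L^2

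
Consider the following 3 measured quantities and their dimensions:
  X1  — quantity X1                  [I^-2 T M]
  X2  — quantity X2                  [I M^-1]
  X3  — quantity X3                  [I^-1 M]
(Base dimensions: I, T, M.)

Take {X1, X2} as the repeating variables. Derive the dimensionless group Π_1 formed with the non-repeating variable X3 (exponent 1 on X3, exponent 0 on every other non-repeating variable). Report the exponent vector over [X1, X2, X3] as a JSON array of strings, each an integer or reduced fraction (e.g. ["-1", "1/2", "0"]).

Write exponents as rows I,T,M / cols X1,X2,X3:
  I: [-2  1 -1]
  T: [ 1  0  0]
  M: [ 1 -1  1]
Row reduction gives pivot columns X1,X2; rank = 2
Repeat: X1,X2; free: X3
RREF:
  r0: [   1    0    0]
  r1: [   0    1   -1]
  r2: [   0    0    0]
Fix exponent of X3 at 1; solve each RREF row for its pivot's exponent:
  r0: exp(X1) + (0)·1 = 0 ⇒ exp(X1) = 0
  r1: exp(X2) + (-1)·1 = 0 ⇒ exp(X2) = 1
Π_1 = X2 · X3

["0", "1", "1"]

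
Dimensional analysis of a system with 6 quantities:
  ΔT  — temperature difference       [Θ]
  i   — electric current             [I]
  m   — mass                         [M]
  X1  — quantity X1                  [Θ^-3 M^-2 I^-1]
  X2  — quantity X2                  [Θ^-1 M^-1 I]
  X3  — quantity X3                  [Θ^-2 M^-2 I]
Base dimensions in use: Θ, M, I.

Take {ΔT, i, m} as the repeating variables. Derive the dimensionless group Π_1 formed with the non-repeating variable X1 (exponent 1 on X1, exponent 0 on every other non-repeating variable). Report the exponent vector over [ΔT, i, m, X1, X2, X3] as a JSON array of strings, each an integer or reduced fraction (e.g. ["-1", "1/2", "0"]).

Write exponents as rows Θ,M,I / cols ΔT,i,m,X1,X2,X3:
  Θ: [ 1  0  0 -3 -1 -2]
  M: [ 0  0  1 -2 -1 -2]
  I: [ 0  1  0 -1  1  1]
Echelon form has 3 nonzero rows (pivots: ΔT,i,m)
Repeat: ΔT,i,m; free: X1,X2,X3
RREF:
  r0: [   1    0    0   -3   -1   -2]
  r1: [   0    1    0   -1    1    1]
  r2: [   0    0    1   -2   -1   -2]
Fix exponent of X1 at 1, X2 at 0, X3 at 0; solve each RREF row for its pivot's exponent:
  r0: exp(ΔT) + (-3)·1 = 0 ⇒ exp(ΔT) = 3
  r1: exp(i) + (-1)·1 = 0 ⇒ exp(i) = 1
  r2: exp(m) + (-2)·1 = 0 ⇒ exp(m) = 2
Π_1 = ΔT^3 · i · m^2 · X1

["3", "1", "2", "1", "0", "0"]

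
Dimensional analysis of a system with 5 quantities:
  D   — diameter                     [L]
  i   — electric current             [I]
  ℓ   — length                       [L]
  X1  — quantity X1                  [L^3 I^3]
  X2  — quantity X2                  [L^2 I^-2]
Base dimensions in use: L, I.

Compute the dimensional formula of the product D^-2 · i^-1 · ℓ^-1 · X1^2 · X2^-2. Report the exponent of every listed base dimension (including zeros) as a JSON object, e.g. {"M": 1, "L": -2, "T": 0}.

{"L": -1, "I": 9}

Exponent matrix [L,I] × [D,i,ℓ,X1,X2]:
  L: [ 1  0  1  3  2]
  I: [ 0  1  0  3 -2]
  [L]: (-2)·1+(-1)·0+(-1)·1+(2)·3+(-2)·2 = -1
  [I]: (-2)·0+(-1)·1+(-1)·0+(2)·3+(-2)·-2 = 9
⇒ L^-1 I^9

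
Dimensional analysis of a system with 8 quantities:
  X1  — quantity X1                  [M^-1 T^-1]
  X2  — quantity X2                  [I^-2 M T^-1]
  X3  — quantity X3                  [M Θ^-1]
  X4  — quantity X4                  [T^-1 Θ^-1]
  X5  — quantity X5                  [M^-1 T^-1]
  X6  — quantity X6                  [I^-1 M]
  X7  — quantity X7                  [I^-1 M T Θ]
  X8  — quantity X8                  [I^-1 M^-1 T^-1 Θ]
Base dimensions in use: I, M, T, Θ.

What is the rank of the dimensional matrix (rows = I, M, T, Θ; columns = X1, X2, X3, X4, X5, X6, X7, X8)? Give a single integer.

Write exponents as rows I,M,T,Θ / cols X1,X2,X3,X4,X5,X6,X7,X8:
  I: [ 0 -2  0  0  0 -1 -1 -1]
  M: [-1  1  1  0 -1  1  1 -1]
  T: [-1 -1  0 -1 -1  0  1 -1]
  Θ: [ 0  0 -1 -1  0  0  1  1]
Echelon form has 3 nonzero rows (pivots: X1,X2,X3)

3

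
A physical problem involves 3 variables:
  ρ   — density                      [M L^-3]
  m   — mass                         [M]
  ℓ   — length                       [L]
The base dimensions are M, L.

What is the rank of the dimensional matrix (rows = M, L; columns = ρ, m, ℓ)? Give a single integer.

Dimensional matrix (M×L by ρ×m×ℓ):
  M: [ 1  1  0]
  L: [-3  0  1]
Row reduction gives pivot columns ρ,m; rank = 2

2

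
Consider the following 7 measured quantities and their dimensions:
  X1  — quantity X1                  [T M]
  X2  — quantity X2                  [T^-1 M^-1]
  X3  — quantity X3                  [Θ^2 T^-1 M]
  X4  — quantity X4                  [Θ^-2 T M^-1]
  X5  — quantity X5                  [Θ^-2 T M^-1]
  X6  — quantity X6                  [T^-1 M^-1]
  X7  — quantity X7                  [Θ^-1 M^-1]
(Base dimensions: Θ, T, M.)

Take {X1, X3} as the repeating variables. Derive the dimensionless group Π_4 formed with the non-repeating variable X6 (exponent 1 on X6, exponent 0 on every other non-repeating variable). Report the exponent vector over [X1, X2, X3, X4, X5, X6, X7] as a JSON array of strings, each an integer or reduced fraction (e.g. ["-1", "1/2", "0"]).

["1", "0", "0", "0", "0", "1", "0"]

Dimensional matrix (Θ×T×M by X1×X2×X3×X4×X5×X6×X7):
  Θ: [ 0  0  2 -2 -2  0 -1]
  T: [ 1 -1 -1  1  1 -1  0]
  M: [ 1 -1  1 -1 -1 -1 -1]
Row reduction gives pivot columns X1,X3; rank = 2
Repeat: X1,X3; free: X2,X4,X5,X6,X7
RREF:
  r0: [   1   -1    0    0    0   -1 -1/2]
  r1: [   0    0    1   -1   -1    0 -1/2]
  r2: [   0    0    0    0    0    0    0]
Fix exponent of X6 at 1, X2 at 0, X4 at 0, X5 at 0, X7 at 0; solve each RREF row for its pivot's exponent:
  r0: exp(X1) + (-1)·1 = 0 ⇒ exp(X1) = 1
  r1: exp(X3) + (0)·1 = 0 ⇒ exp(X3) = 0
Π_4 = X1 · X6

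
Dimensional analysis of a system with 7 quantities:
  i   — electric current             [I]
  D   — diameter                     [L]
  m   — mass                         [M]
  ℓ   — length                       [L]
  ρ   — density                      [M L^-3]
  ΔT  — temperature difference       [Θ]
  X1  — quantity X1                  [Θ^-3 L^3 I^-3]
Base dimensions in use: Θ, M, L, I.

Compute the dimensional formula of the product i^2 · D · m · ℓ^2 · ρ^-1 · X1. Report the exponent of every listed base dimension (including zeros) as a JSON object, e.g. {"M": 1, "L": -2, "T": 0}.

{"Θ": -3, "M": 0, "L": 9, "I": -1}

Dimensional matrix (Θ×M×L×I by i×D×m×ℓ×ρ×ΔT×X1):
  Θ: [ 0  0  0  0  0  1 -3]
  M: [ 0  0  1  0  1  0  0]
  L: [ 0  1  0  1 -3  0  3]
  I: [ 1  0  0  0  0  0 -3]
  [Θ]: (2)·0+(1)·0+(1)·0+(2)·0+(-1)·0+(1)·-3 = -3
  [M]: (2)·0+(1)·0+(1)·1+(2)·0+(-1)·1+(1)·0 = 0
  [L]: (2)·0+(1)·1+(1)·0+(2)·1+(-1)·-3+(1)·3 = 9
  [I]: (2)·1+(1)·0+(1)·0+(2)·0+(-1)·0+(1)·-3 = -1
⇒ Θ^-3 L^9 I^-1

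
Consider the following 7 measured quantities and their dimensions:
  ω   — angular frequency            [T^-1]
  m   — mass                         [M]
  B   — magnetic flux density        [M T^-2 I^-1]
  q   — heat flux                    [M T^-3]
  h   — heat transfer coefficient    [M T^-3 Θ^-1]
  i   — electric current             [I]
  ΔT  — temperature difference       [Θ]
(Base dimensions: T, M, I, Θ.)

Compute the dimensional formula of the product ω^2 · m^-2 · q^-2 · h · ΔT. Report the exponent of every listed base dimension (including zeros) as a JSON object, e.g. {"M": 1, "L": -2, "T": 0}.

Exponent matrix [T,M,I,Θ] × [ω,m,B,q,h,i,ΔT]:
  T: [-1  0 -2 -3 -3  0  0]
  M: [ 0  1  1  1  1  0  0]
  I: [ 0  0 -1  0  0  1  0]
  Θ: [ 0  0  0  0 -1  0  1]
  [T]: (2)·-1+(-2)·0+(-2)·-3+(1)·-3+(1)·0 = 1
  [M]: (2)·0+(-2)·1+(-2)·1+(1)·1+(1)·0 = -3
  [I]: (2)·0+(-2)·0+(-2)·0+(1)·0+(1)·0 = 0
  [Θ]: (2)·0+(-2)·0+(-2)·0+(1)·-1+(1)·1 = 0
⇒ T M^-3

{"T": 1, "M": -3, "I": 0, "Θ": 0}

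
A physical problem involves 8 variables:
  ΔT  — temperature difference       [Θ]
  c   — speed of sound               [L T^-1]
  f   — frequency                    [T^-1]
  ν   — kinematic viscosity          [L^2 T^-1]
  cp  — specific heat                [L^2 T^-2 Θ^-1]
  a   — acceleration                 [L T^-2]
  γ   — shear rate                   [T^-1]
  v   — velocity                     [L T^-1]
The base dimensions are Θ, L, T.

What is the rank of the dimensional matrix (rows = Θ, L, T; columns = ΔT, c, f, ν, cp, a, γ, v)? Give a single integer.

Write exponents as rows Θ,L,T / cols ΔT,c,f,ν,cp,a,γ,v:
  Θ: [ 1  0  0  0 -1  0  0  0]
  L: [ 0  1  0  2  2  1  0  1]
  T: [ 0 -1 -1 -1 -2 -2 -1 -1]
Echelon form has 3 nonzero rows (pivots: ΔT,c,f)

3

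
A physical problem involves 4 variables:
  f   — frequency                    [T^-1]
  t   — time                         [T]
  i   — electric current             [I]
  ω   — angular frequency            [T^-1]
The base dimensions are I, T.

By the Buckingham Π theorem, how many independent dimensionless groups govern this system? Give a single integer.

Write exponents as rows I,T / cols f,t,i,ω:
  I: [ 0  0  1  0]
  T: [-1  1  0 -1]
Row reduction gives pivot columns f,i; rank = 2
n=4, r=2 ⇒ 2 dimensionless groups

2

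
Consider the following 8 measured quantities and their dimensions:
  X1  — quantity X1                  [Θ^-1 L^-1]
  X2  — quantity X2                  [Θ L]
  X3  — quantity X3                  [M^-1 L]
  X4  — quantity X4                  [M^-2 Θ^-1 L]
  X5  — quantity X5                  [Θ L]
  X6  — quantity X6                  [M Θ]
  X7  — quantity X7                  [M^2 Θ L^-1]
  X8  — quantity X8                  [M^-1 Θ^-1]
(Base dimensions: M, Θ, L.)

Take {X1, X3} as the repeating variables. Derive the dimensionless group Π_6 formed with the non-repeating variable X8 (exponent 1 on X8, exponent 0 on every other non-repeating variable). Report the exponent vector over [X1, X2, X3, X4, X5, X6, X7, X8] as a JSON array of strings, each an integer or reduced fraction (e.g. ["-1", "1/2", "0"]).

Write exponents as rows M,Θ,L / cols X1,X2,X3,X4,X5,X6,X7,X8:
  M: [ 0  0 -1 -2  0  1  2 -1]
  Θ: [-1  1  0 -1  1  1  1 -1]
  L: [-1  1  1  1  1  0 -1  0]
RREF → pivots at {X1,X3} ⇒ r = 2
Repeat: X1,X3; free: X2,X4,X5,X6,X7,X8
RREF:
  r0: [   1   -1    0    1   -1   -1   -1    1]
  r1: [   0    0    1    2    0   -1   -2    1]
  r2: [   0    0    0    0    0    0    0    0]
Fix exponent of X8 at 1, X2 at 0, X4 at 0, X5 at 0, X6 at 0, X7 at 0; solve each RREF row for its pivot's exponent:
  r0: exp(X1) + (1)·1 = 0 ⇒ exp(X1) = -1
  r1: exp(X3) + (1)·1 = 0 ⇒ exp(X3) = -1
Π_6 = X1^-1 · X3^-1 · X8

["-1", "0", "-1", "0", "0", "0", "0", "1"]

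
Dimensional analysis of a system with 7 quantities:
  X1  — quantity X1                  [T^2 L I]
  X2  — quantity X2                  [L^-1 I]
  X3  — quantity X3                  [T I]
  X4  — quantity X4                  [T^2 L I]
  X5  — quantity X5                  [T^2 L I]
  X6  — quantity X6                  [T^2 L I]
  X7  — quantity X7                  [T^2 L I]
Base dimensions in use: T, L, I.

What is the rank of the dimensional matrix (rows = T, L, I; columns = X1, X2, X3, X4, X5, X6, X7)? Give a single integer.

2

Write exponents as rows T,L,I / cols X1,X2,X3,X4,X5,X6,X7:
  T: [ 2  0  1  2  2  2  2]
  L: [ 1 -1  0  1  1  1  1]
  I: [ 1  1  1  1  1  1  1]
RREF → pivots at {X1,X2} ⇒ r = 2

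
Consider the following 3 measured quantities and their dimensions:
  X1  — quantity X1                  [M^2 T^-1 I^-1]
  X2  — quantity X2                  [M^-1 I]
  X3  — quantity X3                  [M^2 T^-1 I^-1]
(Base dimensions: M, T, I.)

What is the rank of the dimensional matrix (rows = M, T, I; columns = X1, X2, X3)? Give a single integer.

Exponent matrix [M,T,I] × [X1,X2,X3]:
  M: [ 2 -1  2]
  T: [-1  0 -1]
  I: [-1  1 -1]
Row reduction gives pivot columns X1,X2; rank = 2

2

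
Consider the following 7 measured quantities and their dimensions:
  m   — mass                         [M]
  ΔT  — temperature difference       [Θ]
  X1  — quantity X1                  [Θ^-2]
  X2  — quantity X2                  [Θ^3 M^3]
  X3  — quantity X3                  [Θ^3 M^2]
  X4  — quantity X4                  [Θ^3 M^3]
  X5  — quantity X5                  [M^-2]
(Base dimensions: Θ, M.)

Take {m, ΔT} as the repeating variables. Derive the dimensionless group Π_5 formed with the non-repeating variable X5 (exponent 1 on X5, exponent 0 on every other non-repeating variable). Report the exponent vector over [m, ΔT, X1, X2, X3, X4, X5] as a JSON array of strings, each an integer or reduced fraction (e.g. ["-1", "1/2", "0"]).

["2", "0", "0", "0", "0", "0", "1"]

Dimensional matrix (Θ×M by m×ΔT×X1×X2×X3×X4×X5):
  Θ: [ 0  1 -2  3  3  3  0]
  M: [ 1  0  0  3  2  3 -2]
Row reduction gives pivot columns m,ΔT; rank = 2
Repeat: m,ΔT; free: X1,X2,X3,X4,X5
RREF:
  r0: [   1    0    0    3    2    3   -2]
  r1: [   0    1   -2    3    3    3    0]
Fix exponent of X5 at 1, X1 at 0, X2 at 0, X3 at 0, X4 at 0; solve each RREF row for its pivot's exponent:
  r0: exp(m) + (-2)·1 = 0 ⇒ exp(m) = 2
  r1: exp(ΔT) + (0)·1 = 0 ⇒ exp(ΔT) = 0
Π_5 = m^2 · X5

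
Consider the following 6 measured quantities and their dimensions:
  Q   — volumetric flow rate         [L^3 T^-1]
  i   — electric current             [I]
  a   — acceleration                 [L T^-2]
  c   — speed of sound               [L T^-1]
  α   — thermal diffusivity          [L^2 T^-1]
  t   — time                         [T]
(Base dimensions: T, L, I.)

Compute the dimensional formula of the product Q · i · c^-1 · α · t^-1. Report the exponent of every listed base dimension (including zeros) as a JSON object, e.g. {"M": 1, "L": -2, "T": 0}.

Exponent matrix [T,L,I] × [Q,i,a,c,α,t]:
  T: [-1  0 -2 -1 -1  1]
  L: [ 3  0  1  1  2  0]
  I: [ 0  1  0  0  0  0]
  [T]: (1)·-1+(1)·0+(-1)·-1+(1)·-1+(-1)·1 = -2
  [L]: (1)·3+(1)·0+(-1)·1+(1)·2+(-1)·0 = 4
  [I]: (1)·0+(1)·1+(-1)·0+(1)·0+(-1)·0 = 1
⇒ T^-2 L^4 I

{"T": -2, "L": 4, "I": 1}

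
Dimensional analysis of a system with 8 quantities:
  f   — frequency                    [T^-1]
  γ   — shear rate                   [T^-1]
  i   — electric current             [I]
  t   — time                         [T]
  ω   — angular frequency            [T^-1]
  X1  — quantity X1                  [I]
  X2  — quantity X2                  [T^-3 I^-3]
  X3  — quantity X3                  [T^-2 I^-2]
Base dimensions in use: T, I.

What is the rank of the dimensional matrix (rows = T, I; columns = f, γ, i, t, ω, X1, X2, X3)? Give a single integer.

2

Dimensional matrix (T×I by f×γ×i×t×ω×X1×X2×X3):
  T: [-1 -1  0  1 -1  0 -3 -2]
  I: [ 0  0  1  0  0  1 -3 -2]
Echelon form has 2 nonzero rows (pivots: f,i)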